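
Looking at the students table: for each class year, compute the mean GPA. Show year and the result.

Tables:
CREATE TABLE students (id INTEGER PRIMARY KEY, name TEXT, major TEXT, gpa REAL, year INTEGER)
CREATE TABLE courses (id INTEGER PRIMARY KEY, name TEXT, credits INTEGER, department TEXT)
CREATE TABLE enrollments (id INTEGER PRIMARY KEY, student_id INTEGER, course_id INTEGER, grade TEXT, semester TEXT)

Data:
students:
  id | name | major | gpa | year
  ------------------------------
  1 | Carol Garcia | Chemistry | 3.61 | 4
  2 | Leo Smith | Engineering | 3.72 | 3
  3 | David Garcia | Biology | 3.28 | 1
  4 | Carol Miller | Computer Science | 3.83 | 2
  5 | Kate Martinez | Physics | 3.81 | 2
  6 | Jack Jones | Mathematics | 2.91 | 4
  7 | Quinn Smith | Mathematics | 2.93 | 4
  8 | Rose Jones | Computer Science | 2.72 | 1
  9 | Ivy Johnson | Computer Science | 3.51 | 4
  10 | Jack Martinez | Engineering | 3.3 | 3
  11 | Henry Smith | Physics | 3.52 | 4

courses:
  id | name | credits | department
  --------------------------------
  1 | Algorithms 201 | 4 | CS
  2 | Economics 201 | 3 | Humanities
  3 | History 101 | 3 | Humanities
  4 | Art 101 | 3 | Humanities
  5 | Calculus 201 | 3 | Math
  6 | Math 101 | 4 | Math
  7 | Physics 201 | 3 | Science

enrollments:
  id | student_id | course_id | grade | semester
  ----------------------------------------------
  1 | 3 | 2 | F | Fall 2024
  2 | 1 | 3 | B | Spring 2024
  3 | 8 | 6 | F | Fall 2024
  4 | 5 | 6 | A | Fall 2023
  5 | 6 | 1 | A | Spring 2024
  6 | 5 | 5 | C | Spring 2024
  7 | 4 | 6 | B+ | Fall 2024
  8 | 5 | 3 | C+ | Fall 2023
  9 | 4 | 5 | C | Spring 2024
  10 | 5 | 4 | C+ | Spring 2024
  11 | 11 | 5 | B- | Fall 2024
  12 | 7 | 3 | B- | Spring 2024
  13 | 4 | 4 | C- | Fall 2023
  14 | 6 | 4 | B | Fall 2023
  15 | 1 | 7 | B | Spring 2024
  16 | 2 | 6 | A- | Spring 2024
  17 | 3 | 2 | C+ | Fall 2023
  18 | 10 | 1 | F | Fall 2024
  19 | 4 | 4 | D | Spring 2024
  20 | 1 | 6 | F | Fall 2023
SELECT year, AVG(gpa) AS avg_gpa FROM students GROUP BY year

Execution result:
year | avg_gpa
1 | 3.00
2 | 3.82
3 | 3.51
4 | 3.30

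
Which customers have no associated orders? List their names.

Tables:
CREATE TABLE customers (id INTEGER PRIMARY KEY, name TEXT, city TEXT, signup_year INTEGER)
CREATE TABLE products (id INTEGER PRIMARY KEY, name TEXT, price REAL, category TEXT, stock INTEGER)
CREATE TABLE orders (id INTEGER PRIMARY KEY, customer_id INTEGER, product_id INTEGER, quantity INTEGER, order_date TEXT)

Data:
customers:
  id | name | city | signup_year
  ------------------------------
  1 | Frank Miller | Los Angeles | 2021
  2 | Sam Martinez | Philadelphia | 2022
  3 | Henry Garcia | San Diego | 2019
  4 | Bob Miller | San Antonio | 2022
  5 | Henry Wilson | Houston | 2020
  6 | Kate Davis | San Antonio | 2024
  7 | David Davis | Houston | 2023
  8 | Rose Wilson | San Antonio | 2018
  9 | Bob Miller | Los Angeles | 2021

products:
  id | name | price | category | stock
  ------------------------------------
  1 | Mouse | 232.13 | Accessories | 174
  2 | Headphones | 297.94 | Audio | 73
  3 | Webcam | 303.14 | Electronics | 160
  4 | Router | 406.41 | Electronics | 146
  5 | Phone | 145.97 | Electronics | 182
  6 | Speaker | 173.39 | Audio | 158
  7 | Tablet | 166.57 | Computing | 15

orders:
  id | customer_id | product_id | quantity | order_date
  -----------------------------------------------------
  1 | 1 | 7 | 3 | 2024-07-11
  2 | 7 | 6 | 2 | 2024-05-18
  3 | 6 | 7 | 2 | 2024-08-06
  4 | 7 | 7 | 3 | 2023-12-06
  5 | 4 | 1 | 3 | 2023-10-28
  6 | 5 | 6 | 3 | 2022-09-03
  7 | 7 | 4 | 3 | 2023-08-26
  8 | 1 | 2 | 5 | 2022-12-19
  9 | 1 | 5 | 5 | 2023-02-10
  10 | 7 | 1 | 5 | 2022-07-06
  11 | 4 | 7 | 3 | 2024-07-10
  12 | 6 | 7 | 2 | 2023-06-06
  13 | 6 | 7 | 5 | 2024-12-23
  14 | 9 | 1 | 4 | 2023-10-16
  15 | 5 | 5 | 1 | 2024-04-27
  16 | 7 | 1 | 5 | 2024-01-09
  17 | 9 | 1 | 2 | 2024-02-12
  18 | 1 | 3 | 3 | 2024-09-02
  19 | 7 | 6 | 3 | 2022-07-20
SELECT p.name FROM customers p LEFT JOIN orders c ON c.customer_id = p.id WHERE c.id IS NULL

Execution result:
name
Sam Martinez
Henry Garcia
Rose Wilson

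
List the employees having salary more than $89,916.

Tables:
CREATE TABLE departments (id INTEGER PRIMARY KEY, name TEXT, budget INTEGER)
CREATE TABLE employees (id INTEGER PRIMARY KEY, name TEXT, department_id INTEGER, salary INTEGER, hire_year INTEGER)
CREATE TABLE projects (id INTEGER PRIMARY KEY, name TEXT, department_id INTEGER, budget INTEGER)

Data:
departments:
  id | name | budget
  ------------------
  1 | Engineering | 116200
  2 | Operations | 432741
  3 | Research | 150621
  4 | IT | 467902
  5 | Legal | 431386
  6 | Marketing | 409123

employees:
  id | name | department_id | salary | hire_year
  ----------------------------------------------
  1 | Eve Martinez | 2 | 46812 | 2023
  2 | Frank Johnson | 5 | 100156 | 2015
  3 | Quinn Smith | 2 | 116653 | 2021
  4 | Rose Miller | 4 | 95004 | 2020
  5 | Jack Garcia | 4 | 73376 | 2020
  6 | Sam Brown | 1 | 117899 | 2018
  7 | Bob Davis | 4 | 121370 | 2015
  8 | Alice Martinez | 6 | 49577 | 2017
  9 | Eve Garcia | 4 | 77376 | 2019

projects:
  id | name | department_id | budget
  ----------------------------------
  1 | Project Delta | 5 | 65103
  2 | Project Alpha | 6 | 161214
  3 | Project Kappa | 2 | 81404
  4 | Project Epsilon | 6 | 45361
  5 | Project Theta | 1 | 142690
SELECT name, salary FROM employees WHERE salary > 89916

Execution result:
name | salary
Frank Johnson | 100156
Quinn Smith | 116653
Rose Miller | 95004
Sam Brown | 117899
Bob Davis | 121370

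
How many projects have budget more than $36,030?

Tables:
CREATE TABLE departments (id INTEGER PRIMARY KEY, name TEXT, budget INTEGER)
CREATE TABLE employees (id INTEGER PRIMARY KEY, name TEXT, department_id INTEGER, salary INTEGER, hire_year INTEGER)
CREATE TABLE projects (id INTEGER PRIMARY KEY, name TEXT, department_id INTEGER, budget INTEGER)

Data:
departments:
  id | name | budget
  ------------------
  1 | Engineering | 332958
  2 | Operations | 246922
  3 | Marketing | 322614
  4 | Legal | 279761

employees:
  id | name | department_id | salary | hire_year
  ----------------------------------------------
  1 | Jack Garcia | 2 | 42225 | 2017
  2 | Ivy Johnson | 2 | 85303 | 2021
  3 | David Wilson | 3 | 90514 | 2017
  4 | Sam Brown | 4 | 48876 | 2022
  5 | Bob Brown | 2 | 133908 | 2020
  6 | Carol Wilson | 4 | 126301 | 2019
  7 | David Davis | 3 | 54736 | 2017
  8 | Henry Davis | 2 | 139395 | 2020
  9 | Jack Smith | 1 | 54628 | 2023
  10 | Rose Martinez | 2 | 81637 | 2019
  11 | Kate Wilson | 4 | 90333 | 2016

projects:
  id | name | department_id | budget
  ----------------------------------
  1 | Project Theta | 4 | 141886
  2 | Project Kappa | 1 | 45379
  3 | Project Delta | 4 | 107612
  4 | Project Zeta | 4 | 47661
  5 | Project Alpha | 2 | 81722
SELECT COUNT(*) FROM projects WHERE budget > 36030

Execution result:
5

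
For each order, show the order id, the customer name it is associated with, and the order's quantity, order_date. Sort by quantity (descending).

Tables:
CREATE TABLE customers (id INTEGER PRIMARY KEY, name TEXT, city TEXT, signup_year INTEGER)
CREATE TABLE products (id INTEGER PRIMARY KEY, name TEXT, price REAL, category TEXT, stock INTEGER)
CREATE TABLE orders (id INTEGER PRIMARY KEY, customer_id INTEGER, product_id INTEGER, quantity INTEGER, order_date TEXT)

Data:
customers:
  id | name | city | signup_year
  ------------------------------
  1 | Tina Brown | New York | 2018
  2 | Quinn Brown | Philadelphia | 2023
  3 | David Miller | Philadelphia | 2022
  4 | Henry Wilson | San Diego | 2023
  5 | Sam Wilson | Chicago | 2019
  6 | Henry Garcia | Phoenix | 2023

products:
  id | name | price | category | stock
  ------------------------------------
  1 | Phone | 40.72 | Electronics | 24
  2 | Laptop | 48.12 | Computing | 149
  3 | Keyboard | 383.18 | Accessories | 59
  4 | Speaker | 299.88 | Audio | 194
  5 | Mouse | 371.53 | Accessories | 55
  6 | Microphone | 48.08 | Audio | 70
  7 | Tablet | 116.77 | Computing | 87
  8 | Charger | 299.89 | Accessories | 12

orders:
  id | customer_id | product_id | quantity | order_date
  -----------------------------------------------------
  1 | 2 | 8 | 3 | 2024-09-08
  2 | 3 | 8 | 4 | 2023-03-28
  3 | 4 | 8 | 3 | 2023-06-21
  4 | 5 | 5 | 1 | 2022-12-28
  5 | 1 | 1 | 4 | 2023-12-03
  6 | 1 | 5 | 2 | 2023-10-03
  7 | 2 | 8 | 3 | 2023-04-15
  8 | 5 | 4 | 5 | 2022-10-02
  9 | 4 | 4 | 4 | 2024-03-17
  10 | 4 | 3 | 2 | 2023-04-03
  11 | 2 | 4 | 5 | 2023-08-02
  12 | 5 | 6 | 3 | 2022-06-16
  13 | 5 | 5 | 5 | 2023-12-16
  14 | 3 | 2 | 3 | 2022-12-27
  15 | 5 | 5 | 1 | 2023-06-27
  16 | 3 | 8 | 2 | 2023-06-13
SELECT c.id, p.name AS customer, c.quantity, c.order_date FROM orders c JOIN customers p ON c.customer_id = p.id ORDER BY c.quantity DESC

Execution result:
id | customer | quantity | order_date
8 | Sam Wilson | 5 | 2022-10-02
11 | Quinn Brown | 5 | 2023-08-02
13 | Sam Wilson | 5 | 2023-12-16
2 | David Miller | 4 | 2023-03-28
5 | Tina Brown | 4 | 2023-12-03
9 | Henry Wilson | 4 | 2024-03-17
1 | Quinn Brown | 3 | 2024-09-08
3 | Henry Wilson | 3 | 2023-06-21
7 | Quinn Brown | 3 | 2023-04-15
12 | Sam Wilson | 3 | 2022-06-16
14 | David Miller | 3 | 2022-12-27
6 | Tina Brown | 2 | 2023-10-03
10 | Henry Wilson | 2 | 2023-04-03
16 | David Miller | 2 | 2023-06-13
4 | Sam Wilson | 1 | 2022-12-28
15 | Sam Wilson | 1 | 2023-06-27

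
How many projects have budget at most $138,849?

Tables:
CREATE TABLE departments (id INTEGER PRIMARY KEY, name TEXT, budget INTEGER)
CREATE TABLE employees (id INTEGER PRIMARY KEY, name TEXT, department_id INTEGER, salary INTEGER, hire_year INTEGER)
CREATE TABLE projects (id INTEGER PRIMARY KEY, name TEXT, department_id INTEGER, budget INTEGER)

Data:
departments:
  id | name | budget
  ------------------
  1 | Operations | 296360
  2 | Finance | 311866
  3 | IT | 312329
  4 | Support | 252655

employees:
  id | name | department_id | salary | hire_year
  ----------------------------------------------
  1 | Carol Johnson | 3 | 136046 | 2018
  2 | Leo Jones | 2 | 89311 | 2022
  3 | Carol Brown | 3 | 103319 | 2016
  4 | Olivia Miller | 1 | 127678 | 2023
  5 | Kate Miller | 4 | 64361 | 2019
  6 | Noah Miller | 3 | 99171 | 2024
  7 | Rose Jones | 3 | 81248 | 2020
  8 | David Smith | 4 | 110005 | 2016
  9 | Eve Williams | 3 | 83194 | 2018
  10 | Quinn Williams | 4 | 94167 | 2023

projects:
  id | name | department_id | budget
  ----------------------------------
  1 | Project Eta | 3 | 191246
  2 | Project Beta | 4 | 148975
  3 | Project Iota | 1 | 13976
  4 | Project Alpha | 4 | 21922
SELECT COUNT(*) FROM projects WHERE budget <= 138849

Execution result:
2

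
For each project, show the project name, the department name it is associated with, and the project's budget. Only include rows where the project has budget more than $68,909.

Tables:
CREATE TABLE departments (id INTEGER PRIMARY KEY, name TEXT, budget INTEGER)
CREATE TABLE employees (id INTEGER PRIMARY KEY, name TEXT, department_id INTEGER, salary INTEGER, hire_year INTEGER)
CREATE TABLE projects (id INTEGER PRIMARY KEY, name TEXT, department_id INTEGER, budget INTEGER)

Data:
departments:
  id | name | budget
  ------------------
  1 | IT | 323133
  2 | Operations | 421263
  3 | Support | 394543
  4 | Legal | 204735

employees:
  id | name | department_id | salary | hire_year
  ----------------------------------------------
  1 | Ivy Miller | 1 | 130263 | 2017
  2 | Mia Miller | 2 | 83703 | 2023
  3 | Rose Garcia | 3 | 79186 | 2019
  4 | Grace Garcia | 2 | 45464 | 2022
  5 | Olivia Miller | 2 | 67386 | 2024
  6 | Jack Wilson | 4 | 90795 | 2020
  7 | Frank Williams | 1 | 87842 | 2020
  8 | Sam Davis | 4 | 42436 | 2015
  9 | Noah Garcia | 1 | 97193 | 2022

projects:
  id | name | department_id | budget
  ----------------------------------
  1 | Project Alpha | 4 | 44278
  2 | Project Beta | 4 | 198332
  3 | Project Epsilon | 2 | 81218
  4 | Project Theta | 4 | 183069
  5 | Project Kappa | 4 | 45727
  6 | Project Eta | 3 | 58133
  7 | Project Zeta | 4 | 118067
SELECT c.name, p.name AS department, c.budget FROM projects c JOIN departments p ON c.department_id = p.id WHERE c.budget > 68909

Execution result:
name | department | budget
Project Beta | Legal | 198332
Project Epsilon | Operations | 81218
Project Theta | Legal | 183069
Project Zeta | Legal | 118067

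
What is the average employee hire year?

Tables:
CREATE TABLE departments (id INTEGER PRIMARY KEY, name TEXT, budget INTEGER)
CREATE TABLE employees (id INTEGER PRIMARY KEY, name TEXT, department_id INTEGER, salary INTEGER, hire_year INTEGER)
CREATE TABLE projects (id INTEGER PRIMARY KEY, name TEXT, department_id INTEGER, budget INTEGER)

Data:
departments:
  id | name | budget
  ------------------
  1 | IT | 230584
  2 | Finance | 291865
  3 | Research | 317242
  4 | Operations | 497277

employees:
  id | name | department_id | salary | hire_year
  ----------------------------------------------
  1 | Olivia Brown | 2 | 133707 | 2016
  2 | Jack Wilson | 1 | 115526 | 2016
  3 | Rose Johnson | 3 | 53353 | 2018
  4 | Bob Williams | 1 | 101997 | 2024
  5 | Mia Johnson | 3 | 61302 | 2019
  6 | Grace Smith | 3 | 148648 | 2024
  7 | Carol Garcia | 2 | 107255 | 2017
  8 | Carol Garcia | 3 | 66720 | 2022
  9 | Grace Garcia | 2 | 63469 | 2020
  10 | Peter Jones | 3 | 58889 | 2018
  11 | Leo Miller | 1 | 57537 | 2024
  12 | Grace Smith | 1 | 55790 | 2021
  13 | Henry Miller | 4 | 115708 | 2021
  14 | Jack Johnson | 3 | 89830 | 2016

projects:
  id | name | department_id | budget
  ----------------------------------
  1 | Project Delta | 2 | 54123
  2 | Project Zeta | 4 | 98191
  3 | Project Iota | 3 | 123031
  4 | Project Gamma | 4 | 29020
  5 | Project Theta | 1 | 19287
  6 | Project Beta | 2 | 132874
SELECT AVG(hire_year) FROM employees

Execution result:
2019.71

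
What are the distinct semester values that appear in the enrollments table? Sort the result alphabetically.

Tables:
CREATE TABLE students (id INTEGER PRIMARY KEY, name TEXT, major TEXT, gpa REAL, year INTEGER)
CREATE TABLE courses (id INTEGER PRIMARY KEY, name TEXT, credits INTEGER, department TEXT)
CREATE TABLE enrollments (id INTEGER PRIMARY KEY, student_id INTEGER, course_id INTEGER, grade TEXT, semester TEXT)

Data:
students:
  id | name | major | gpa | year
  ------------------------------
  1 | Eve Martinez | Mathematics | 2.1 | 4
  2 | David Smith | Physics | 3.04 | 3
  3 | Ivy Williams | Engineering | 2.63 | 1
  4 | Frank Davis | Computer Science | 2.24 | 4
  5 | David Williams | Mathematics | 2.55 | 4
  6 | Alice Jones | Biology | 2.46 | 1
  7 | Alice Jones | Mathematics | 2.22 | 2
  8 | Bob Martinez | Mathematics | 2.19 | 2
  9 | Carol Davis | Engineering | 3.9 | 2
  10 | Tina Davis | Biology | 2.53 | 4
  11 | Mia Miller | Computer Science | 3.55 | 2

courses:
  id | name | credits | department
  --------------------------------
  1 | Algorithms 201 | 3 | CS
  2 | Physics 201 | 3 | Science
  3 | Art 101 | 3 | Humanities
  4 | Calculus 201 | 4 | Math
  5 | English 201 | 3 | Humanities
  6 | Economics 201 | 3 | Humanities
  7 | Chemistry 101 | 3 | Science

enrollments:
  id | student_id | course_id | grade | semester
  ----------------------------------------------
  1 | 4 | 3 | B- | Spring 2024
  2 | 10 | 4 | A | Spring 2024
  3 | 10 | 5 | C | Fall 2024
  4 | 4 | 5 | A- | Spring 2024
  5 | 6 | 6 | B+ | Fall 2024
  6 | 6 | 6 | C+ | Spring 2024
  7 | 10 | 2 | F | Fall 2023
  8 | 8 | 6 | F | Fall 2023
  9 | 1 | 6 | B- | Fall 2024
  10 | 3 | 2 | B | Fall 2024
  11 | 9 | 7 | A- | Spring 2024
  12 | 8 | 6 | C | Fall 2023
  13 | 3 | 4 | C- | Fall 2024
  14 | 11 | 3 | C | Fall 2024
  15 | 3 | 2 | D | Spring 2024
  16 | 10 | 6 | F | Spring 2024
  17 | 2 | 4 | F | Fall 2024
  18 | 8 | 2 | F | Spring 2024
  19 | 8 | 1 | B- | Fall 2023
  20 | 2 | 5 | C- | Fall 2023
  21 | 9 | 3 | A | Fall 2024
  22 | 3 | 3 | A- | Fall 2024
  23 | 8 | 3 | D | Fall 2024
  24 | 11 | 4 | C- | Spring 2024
SELECT DISTINCT semester FROM enrollments ORDER BY semester

Execution result:
semester
Fall 2023
Fall 2024
Spring 2024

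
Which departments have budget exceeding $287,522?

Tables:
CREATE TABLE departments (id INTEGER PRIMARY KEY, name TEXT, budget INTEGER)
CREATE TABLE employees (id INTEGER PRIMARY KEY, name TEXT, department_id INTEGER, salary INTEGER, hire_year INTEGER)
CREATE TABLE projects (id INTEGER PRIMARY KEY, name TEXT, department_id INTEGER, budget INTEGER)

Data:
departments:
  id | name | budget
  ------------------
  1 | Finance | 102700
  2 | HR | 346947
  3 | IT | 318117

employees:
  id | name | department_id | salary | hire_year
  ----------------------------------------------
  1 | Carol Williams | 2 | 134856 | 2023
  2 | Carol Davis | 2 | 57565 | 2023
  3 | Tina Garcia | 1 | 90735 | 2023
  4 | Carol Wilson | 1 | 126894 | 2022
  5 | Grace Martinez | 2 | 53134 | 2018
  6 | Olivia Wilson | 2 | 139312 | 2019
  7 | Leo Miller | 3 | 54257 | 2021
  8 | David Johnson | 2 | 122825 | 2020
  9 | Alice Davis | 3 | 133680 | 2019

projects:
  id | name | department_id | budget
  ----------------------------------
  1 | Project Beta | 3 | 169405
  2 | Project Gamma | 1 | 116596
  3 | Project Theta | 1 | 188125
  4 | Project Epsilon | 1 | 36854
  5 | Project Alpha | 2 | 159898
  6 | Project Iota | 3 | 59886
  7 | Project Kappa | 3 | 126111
SELECT name, budget FROM departments WHERE budget > 287522

Execution result:
name | budget
HR | 346947
IT | 318117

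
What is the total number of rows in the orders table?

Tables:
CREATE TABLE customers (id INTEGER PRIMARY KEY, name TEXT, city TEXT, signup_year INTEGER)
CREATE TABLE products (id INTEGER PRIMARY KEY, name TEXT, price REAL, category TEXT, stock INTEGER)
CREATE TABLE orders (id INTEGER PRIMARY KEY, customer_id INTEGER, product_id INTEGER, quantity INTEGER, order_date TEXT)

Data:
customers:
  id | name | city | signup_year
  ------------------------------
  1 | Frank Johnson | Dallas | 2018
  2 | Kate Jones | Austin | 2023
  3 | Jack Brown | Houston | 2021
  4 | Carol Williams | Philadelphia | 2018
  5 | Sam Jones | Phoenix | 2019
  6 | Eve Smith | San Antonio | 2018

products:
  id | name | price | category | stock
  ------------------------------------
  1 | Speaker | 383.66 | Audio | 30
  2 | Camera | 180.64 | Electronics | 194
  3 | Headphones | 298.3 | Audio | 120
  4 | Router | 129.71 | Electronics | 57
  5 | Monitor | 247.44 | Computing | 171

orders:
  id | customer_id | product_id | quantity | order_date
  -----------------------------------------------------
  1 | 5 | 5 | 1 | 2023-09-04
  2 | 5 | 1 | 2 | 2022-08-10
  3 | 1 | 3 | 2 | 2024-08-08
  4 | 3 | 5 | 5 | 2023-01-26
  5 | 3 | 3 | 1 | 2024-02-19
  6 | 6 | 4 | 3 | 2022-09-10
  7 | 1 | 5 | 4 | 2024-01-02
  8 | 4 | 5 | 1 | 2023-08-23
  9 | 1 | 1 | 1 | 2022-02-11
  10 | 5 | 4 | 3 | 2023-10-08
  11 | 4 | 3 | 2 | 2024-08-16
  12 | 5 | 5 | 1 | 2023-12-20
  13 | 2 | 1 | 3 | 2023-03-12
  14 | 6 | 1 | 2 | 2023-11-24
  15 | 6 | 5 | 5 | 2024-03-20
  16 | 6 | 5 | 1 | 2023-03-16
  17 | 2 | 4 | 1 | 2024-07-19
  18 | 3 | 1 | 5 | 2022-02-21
SELECT COUNT(*) FROM orders

Execution result:
18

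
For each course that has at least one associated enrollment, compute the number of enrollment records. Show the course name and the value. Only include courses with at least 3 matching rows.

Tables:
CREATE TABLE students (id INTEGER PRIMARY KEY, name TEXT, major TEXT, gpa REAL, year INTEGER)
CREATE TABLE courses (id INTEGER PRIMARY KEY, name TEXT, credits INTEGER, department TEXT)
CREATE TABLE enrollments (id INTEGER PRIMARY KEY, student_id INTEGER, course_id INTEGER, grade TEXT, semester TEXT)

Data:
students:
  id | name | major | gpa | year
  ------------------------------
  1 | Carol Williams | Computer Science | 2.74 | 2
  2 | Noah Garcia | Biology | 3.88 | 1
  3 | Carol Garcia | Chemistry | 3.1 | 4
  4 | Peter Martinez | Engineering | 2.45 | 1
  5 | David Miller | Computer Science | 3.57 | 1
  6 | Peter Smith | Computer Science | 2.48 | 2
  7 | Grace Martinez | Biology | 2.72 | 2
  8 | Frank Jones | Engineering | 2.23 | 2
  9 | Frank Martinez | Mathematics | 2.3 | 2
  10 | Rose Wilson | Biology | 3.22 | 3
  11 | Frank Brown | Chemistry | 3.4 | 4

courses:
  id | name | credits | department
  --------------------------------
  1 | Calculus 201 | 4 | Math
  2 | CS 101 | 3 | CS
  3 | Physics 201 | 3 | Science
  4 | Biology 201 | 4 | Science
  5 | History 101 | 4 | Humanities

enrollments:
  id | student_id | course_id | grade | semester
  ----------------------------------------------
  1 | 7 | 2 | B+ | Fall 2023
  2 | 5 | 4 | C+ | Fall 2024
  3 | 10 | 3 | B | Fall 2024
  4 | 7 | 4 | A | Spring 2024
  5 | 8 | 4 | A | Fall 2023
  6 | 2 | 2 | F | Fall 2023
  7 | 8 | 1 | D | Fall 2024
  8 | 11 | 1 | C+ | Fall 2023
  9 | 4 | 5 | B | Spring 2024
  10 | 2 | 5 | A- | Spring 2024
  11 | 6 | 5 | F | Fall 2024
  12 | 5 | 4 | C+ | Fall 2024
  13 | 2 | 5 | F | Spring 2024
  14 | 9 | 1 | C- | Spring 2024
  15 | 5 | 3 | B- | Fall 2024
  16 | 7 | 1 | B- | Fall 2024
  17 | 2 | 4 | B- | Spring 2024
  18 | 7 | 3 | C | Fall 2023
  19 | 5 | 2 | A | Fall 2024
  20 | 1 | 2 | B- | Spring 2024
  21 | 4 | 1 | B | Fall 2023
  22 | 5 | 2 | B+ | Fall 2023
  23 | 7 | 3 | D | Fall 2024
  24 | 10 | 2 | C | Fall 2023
SELECT p.name, COUNT(*) AS n FROM enrollments c JOIN courses p ON c.course_id = p.id GROUP BY p.id, p.name HAVING COUNT(*) >= 3

Execution result:
name | n
Calculus 201 | 5
CS 101 | 6
Physics 201 | 4
Biology 201 | 5
History 101 | 4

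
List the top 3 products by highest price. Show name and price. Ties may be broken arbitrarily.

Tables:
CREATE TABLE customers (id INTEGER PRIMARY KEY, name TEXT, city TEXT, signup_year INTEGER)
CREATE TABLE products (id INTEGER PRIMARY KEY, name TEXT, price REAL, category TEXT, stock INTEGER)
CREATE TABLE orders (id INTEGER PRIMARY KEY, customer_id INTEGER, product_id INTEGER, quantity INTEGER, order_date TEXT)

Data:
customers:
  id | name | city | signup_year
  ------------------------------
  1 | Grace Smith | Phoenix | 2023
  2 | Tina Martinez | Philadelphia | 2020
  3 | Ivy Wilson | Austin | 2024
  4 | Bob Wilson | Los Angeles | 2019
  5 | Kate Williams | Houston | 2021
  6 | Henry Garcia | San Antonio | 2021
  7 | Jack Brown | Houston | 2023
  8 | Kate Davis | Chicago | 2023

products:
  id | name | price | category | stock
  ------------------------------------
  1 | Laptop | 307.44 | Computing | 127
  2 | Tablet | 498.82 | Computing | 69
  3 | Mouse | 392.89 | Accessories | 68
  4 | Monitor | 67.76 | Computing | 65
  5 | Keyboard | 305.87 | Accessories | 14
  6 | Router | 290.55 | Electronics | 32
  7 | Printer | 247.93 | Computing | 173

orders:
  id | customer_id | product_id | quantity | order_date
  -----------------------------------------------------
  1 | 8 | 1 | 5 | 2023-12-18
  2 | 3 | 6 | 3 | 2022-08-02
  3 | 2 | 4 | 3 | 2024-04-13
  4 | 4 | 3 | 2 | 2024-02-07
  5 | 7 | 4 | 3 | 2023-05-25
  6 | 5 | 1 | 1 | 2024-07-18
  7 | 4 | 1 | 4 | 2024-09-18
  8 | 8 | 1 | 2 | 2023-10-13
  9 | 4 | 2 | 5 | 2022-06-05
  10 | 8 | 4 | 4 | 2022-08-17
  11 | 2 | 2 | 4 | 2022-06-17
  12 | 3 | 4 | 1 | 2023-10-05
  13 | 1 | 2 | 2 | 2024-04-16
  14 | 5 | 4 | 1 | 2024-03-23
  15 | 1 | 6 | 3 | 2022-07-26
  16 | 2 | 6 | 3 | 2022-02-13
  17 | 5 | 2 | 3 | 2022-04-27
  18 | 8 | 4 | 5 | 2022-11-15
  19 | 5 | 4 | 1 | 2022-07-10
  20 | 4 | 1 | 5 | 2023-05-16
SELECT name, price FROM products ORDER BY price DESC LIMIT 3

Execution result:
name | price
Tablet | 498.82
Mouse | 392.89
Laptop | 307.44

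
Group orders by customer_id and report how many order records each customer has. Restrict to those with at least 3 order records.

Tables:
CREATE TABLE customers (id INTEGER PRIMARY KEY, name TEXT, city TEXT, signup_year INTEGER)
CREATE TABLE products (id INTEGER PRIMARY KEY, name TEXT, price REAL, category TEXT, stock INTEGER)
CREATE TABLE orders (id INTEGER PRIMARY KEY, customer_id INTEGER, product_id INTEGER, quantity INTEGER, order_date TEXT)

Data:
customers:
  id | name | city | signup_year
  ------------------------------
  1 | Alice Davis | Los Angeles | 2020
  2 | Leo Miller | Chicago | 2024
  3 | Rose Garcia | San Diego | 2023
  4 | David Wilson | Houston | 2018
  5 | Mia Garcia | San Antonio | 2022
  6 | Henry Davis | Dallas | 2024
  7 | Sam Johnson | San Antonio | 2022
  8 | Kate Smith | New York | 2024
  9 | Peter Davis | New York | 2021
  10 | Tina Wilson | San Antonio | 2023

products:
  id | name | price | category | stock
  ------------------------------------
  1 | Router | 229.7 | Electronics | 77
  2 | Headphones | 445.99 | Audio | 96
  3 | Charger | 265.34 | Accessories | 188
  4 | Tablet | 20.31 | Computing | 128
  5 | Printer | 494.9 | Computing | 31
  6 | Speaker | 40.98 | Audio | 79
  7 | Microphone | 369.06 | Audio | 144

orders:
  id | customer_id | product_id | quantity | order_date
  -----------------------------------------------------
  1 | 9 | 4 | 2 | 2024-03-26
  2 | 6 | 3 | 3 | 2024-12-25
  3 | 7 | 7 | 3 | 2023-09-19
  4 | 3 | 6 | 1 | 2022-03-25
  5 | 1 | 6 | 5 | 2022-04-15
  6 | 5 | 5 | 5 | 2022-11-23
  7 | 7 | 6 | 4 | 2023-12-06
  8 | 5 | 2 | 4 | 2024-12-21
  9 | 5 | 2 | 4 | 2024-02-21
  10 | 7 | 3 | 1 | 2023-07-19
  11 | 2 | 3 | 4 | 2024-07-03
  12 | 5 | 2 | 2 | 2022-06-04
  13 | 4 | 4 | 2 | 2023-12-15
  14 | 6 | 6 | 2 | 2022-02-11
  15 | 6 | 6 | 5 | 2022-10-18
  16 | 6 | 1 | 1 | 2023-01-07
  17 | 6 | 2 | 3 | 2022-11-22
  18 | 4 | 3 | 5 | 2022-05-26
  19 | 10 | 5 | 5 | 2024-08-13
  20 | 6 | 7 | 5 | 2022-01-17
SELECT customer_id, COUNT(*) AS order_count FROM orders GROUP BY customer_id HAVING COUNT(*) >= 3

Execution result:
customer_id | order_count
5 | 4
6 | 6
7 | 3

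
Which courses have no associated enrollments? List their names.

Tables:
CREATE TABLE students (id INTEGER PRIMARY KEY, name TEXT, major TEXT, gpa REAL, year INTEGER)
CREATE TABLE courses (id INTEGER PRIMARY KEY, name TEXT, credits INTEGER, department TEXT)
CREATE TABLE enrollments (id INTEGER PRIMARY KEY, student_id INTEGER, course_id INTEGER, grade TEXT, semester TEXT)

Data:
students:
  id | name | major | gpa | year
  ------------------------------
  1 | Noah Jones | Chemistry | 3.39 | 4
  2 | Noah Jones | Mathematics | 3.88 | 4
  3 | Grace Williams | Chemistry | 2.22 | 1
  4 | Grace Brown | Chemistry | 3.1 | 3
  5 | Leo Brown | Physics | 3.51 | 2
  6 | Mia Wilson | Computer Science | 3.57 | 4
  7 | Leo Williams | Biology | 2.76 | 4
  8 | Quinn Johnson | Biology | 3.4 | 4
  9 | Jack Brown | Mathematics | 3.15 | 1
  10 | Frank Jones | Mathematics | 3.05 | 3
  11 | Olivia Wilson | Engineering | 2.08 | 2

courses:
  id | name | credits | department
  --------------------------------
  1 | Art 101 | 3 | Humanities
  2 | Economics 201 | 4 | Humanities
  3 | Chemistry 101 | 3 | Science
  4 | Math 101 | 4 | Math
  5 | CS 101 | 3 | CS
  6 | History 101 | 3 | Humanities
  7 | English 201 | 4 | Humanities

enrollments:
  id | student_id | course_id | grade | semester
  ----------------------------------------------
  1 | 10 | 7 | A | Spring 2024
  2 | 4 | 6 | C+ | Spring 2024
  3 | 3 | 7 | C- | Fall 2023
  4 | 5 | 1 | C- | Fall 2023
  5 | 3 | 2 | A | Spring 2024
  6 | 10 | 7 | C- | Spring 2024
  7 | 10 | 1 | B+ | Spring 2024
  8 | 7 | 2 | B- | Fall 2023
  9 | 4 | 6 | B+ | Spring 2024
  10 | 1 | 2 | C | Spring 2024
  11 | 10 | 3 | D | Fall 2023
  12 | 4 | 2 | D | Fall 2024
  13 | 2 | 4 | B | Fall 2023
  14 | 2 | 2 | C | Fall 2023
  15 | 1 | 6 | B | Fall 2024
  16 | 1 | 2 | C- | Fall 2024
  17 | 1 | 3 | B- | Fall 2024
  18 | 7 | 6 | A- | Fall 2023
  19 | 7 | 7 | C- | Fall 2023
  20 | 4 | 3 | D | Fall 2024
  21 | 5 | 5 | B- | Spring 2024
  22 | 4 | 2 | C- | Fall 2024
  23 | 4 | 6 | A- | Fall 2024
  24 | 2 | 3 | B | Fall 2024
SELECT p.name FROM courses p LEFT JOIN enrollments c ON c.course_id = p.id WHERE c.id IS NULL

Execution result:
(no rows)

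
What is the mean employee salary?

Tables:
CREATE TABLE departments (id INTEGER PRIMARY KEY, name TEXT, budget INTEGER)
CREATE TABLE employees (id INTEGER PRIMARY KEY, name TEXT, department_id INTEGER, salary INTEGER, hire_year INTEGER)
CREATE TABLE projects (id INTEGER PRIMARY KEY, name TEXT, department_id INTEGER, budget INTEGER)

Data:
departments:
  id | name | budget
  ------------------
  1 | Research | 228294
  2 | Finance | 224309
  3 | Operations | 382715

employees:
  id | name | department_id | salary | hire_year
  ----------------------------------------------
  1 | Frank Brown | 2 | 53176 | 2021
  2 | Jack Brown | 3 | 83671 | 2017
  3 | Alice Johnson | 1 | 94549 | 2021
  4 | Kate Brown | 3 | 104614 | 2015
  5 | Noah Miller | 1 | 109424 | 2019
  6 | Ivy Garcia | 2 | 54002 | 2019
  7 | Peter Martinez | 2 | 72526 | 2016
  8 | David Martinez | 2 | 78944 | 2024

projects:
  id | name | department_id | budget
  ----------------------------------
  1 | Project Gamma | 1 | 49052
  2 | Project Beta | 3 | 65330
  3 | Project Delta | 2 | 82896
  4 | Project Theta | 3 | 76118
SELECT AVG(salary) FROM employees

Execution result:
81363.25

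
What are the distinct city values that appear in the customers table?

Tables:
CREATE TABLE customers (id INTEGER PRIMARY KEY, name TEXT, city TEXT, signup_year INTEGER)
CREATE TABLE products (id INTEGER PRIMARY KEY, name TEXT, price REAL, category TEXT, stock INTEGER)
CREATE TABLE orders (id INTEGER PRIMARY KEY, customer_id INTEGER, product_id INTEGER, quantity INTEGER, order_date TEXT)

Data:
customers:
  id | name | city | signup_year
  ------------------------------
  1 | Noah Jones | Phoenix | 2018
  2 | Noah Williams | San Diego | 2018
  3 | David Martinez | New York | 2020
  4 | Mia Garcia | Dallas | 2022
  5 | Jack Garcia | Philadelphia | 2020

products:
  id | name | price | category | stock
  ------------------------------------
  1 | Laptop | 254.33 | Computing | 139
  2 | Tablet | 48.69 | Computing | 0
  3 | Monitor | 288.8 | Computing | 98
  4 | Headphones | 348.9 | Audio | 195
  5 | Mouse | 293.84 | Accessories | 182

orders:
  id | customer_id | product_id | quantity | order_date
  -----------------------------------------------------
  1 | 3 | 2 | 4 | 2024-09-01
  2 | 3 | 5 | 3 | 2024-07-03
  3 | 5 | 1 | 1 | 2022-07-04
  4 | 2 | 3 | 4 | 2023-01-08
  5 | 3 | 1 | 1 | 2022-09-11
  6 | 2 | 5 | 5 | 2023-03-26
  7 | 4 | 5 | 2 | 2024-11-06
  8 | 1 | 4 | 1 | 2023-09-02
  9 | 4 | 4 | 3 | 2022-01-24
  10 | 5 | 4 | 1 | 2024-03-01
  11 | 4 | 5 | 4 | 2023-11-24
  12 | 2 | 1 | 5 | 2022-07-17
SELECT DISTINCT city FROM customers

Execution result:
city
Phoenix
San Diego
New York
Dallas
Philadelphia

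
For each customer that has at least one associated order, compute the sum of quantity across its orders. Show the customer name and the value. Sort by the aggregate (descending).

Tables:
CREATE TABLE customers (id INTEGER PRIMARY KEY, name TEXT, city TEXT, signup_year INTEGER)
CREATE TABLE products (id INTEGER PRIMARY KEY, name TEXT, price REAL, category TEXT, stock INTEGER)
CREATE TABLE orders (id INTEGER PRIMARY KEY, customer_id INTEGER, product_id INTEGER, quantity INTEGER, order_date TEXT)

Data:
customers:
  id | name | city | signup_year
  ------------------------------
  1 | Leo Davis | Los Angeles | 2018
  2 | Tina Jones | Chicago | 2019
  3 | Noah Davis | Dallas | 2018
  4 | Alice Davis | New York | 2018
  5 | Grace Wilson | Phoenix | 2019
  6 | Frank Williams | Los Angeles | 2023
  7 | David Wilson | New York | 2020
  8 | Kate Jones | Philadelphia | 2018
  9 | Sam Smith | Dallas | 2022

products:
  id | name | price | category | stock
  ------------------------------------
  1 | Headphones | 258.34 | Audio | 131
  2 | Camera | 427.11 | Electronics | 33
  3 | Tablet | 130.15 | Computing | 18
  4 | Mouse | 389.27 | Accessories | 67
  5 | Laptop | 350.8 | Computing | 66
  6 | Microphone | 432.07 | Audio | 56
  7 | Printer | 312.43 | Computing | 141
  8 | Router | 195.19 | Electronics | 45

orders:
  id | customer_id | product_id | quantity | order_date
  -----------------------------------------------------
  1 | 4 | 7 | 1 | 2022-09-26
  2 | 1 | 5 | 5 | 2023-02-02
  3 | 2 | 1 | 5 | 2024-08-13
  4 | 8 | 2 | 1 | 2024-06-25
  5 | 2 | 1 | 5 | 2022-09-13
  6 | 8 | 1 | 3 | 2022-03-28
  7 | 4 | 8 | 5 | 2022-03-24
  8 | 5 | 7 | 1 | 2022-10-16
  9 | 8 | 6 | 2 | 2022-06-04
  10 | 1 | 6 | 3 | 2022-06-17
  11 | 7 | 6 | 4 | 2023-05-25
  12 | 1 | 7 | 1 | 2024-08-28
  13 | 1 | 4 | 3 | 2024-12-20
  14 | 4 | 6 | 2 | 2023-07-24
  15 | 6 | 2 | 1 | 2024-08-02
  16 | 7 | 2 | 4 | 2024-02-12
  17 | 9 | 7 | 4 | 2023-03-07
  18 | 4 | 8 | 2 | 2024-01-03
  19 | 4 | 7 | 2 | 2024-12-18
SELECT p.name, SUM(c.quantity) AS sum_quantity FROM orders c JOIN customers p ON c.customer_id = p.id GROUP BY p.id, p.name ORDER BY sum_quantity DESC

Execution result:
name | sum_quantity
Leo Davis | 12
Alice Davis | 12
Tina Jones | 10
David Wilson | 8
Kate Jones | 6
Sam Smith | 4
Grace Wilson | 1
Frank Williams | 1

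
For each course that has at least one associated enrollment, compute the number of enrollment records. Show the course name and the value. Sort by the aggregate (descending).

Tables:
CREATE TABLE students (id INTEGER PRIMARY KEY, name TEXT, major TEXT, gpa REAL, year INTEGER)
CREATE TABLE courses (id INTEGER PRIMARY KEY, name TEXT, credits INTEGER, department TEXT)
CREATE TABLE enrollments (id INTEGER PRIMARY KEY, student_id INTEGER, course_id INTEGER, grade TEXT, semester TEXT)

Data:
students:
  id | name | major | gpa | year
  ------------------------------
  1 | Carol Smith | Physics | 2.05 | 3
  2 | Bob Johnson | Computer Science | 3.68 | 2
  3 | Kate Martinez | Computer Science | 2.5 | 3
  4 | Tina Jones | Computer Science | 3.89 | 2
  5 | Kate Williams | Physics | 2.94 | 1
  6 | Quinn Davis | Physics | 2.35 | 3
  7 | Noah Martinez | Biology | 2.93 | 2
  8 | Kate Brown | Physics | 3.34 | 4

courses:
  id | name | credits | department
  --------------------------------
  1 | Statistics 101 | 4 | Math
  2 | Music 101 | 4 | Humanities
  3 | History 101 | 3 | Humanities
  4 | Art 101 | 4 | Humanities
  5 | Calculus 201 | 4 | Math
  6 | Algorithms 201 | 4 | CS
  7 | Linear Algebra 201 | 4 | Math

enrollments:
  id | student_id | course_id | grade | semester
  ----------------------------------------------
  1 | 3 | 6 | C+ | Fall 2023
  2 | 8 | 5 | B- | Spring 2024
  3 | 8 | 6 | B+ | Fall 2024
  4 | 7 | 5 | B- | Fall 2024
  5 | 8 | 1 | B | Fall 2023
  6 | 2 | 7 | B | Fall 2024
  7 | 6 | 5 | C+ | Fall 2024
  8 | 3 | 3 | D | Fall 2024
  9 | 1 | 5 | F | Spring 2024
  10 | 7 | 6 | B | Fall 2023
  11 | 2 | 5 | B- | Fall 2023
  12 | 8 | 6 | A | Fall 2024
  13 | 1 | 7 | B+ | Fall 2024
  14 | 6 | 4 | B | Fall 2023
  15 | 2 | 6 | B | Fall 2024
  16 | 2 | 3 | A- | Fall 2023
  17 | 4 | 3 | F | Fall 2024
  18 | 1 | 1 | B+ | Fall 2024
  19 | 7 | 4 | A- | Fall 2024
SELECT p.name, COUNT(*) AS n FROM enrollments c JOIN courses p ON c.course_id = p.id GROUP BY p.id, p.name ORDER BY n DESC

Execution result:
name | n
Calculus 201 | 5
Algorithms 201 | 5
History 101 | 3
Statistics 101 | 2
Art 101 | 2
Linear Algebra 201 | 2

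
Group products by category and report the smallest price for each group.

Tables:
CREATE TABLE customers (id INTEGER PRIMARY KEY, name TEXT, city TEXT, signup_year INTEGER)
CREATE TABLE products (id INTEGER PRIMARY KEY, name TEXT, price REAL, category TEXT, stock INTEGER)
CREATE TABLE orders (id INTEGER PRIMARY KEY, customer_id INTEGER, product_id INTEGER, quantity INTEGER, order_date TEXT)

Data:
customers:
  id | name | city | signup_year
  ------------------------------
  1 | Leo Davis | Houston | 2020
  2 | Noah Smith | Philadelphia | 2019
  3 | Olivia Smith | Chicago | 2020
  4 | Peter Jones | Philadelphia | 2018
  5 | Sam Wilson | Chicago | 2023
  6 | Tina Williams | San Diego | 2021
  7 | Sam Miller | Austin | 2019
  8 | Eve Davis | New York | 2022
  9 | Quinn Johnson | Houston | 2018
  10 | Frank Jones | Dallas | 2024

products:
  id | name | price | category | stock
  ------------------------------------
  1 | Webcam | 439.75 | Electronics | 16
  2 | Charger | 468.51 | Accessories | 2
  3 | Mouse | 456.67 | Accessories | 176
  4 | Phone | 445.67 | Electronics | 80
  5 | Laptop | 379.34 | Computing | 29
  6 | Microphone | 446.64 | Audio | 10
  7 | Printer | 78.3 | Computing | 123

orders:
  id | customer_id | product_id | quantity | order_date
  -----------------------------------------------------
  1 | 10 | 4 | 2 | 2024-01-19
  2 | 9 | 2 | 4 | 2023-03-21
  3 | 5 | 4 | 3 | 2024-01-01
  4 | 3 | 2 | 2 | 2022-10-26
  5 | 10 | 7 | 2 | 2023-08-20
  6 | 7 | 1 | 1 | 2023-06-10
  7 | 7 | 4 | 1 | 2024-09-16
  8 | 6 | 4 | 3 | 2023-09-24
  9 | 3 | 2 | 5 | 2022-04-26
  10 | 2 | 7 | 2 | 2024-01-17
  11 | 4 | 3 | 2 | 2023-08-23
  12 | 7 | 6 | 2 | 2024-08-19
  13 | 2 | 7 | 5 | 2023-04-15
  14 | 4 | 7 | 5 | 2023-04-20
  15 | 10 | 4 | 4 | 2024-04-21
SELECT category, MIN(price) AS min_price FROM products GROUP BY category

Execution result:
category | min_price
Accessories | 456.67
Audio | 446.64
Computing | 78.30
Electronics | 439.75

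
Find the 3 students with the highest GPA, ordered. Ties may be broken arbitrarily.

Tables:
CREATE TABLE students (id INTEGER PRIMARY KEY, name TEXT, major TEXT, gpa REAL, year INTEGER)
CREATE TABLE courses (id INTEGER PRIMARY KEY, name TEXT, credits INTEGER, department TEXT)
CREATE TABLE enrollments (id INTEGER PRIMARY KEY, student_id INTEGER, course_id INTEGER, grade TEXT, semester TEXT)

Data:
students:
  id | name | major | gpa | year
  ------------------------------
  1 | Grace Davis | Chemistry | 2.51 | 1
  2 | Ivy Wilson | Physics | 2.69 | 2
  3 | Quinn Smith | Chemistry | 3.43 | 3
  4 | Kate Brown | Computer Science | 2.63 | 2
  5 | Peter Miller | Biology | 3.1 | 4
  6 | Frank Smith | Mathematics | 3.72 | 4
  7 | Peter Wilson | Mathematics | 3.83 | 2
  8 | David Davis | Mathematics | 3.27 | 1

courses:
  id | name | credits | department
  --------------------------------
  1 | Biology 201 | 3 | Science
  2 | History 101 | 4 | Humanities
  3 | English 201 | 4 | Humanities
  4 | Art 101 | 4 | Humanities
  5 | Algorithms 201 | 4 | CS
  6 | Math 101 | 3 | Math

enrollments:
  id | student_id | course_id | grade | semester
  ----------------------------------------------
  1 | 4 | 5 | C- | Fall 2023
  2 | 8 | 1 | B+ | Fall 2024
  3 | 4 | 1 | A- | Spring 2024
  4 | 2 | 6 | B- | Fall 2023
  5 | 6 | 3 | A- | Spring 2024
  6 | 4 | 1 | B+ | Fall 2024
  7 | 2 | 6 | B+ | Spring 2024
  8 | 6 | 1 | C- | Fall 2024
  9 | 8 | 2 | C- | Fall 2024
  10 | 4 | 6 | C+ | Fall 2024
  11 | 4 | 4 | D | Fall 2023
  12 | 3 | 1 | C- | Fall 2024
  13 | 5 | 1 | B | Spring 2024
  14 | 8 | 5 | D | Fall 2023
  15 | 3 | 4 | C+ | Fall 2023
SELECT name, gpa FROM students ORDER BY gpa DESC LIMIT 3

Execution result:
name | gpa
Peter Wilson | 3.83
Frank Smith | 3.72
Quinn Smith | 3.43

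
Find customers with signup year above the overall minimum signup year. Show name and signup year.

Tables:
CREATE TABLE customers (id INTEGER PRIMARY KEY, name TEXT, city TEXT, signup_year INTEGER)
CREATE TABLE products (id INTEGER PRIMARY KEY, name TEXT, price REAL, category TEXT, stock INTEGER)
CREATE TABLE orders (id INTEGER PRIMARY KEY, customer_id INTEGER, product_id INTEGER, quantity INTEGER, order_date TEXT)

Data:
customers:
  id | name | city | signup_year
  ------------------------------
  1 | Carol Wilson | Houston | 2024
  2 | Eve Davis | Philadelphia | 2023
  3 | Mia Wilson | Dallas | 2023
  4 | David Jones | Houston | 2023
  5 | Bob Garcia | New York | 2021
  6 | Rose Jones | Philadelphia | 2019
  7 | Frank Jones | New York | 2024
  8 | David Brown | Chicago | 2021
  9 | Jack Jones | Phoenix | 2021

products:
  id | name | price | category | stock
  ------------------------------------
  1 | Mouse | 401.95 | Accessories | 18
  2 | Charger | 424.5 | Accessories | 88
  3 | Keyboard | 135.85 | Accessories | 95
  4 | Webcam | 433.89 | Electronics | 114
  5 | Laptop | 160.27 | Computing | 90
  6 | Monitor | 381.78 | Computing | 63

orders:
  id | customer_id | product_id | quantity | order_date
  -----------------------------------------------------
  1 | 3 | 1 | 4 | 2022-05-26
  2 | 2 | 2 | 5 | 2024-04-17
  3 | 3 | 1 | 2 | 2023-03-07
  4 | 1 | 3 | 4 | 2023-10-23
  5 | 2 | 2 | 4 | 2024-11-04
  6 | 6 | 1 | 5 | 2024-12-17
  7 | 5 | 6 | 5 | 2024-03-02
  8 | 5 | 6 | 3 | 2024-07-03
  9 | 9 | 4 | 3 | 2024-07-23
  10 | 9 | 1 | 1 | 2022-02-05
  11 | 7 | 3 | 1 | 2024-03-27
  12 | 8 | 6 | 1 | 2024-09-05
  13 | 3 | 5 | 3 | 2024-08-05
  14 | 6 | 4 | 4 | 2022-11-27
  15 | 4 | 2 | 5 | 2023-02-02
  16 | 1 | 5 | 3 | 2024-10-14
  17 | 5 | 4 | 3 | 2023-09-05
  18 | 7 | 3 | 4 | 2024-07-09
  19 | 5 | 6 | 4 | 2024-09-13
SELECT name, signup_year FROM customers WHERE signup_year > (SELECT MIN(signup_year) FROM customers)

Execution result:
name | signup_year
Carol Wilson | 2024
Eve Davis | 2023
Mia Wilson | 2023
David Jones | 2023
Bob Garcia | 2021
Frank Jones | 2024
David Brown | 2021
Jack Jones | 2021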